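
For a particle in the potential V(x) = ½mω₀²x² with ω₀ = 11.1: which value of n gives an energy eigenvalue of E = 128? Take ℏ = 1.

n = 11

Invert E_n = (n + ½)ℏω₀: n = E/ℏω₀ − ½ = 11.032, so n = 11.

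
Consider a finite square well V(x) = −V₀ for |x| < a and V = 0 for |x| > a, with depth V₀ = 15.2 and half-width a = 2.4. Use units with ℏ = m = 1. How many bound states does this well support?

N = 9

The dimensionless depth is z₀ = a√(2mV₀)/ℏ = 2.4 × √(30.40) = 13.23.
A new bound state (alternating even/odd) appears each time z₀ passes a multiple of π/2, so N = ⌊2z₀/π⌋ + 1 = ⌊8.424⌋ + 1 = 9.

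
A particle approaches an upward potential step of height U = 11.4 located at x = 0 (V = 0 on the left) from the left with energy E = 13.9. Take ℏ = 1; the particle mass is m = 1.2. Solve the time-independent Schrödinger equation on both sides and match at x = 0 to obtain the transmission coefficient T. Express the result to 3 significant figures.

On each side the TISE gives plane waves with k = √(2m(E − V))/ℏ: k₁ = √(2·1.2·13.9) = 5.776, k₂ = √(2·1.2·2.5) = 2.449.
Continuity of ψ and ψ′ at the step yields the reflection amplitude r = (k₁ − k₂)/(k₁ + k₂) = 0.4044; thus R = |r|² = 0.1635, T = 0.8365.

T = 0.836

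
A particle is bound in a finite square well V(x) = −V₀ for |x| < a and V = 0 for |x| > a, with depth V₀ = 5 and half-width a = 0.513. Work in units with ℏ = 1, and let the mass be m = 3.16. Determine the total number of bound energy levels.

Define the well-strength parameter z₀ = (a/ℏ)√(2mV₀) = 0.513 × √(2·3.16·5) = 2.884.
A new bound state (alternating even/odd) appears each time z₀ passes a multiple of π/2, so N = ⌊2z₀/π⌋ + 1 = ⌊1.836⌋ + 1 = 2.

N = 2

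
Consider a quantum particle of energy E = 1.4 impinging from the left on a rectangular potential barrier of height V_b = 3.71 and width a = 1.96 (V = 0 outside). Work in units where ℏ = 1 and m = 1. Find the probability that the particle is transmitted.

T = 0.000824

E < V_b: inside the barrier ψ ∝ e^{±κx} with κ = √(2m(V_b − E))/ℏ = 2.149.
κa = 4.213, sinh(κa) = 33.77.
The exact tunnelling result is T⁻¹ = 1 + V_b² sinh²(κa) / [4E(V_b − E)] = 1214, so T = 0.000824.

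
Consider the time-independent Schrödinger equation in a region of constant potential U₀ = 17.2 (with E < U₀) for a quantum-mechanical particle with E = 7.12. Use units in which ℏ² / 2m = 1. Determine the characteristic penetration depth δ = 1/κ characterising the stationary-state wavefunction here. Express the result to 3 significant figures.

Since E < U₀ the TISE in this region is ψ'' = κ²ψ with κ = √(2m(U₀ − E))/ℏ.
κ = √(2 × 0.5 × 10.08) = 3.175. The penetration depth is δ = 1/κ = 0.315.

δ = 0.315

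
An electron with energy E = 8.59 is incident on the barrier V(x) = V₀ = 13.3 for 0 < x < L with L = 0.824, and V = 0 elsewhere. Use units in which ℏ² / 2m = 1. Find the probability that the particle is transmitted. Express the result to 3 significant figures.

T = 0.0977

E < V₀: inside the barrier ψ ∝ e^{±κx} with κ = √(2m(V₀ − E))/ℏ = 2.170.
κL = 1.788, sinh(κL) = 2.906.
Matching ψ, ψ′ at both faces gives T = [1 + V₀² sinh²(κL) / (4E(V₀ − E))]⁻¹ = 1/10.23 = 0.0977.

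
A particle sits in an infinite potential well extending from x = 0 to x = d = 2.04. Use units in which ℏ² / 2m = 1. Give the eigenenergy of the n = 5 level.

Requiring ψ(0) = ψ(d) = 0 quantises k = nπ/d, hence E_n = ℏ²k²/2m = n²π²ℏ²/(2md²).
E_5 = 5² × π² / (2 × 0.5 × 2.04²) = 59.29.

E = 59.3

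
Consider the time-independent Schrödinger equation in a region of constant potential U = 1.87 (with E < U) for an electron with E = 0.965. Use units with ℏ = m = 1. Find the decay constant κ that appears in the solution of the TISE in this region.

Since E < U the TISE in this region is ψ'' = κ²ψ with κ = √(2m(U − E))/ℏ.
κ = √(2 × 1 × 0.905) = 1.345.

κ = 1.35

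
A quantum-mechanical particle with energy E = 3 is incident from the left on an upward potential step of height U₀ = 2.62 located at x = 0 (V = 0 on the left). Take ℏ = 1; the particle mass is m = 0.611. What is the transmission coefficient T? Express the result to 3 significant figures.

T = 0.774

The wavenumbers are k₁ = √(2mE)/ℏ = 1.915 on the left and k₂ = √(2m(E − U₀))/ℏ = 0.6814 on the right.
Matching ψ and ψ′ at x = 0 gives r = (k₁ − k₂)/(k₁ + k₂), so R = r² = 0.2257 and T = 1 − R = 0.7743.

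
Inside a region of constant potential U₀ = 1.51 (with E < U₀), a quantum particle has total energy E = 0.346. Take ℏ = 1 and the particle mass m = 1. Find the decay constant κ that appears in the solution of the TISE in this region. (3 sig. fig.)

κ = 1.53

Since E < U₀ the TISE in this region is ψ'' = κ²ψ with κ = √(2m(U₀ − E))/ℏ.
κ = √(2 × 1 × 1.164) = 1.526.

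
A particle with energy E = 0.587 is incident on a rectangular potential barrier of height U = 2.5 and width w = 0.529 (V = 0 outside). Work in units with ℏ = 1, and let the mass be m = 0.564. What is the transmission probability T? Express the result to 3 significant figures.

T = 0.494

Since E < U the interior solution is evanescent with decay constant κ = √(2m(U − E))/ℏ = 1.469.
κw = 0.7771, sinh(κw) = 0.8577.
Matching ψ, ψ′ at both faces gives T = [1 + U² sinh²(κw) / (4E(U − E))]⁻¹ = 1/2.024 = 0.494.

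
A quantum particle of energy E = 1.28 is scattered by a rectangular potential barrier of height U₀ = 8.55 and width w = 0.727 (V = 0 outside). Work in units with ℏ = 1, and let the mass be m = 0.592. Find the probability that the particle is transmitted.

Since E < U₀ the interior solution is evanescent with decay constant κ = √(2m(U₀ − E))/ℏ = 2.934.
κw = 2.133, sinh(κw) = 4.161.
Matching ψ, ψ′ at both faces gives T = [1 + U₀² sinh²(κw) / (4E(U₀ − E))]⁻¹ = 1/35.00 = 0.0286.

T = 0.0286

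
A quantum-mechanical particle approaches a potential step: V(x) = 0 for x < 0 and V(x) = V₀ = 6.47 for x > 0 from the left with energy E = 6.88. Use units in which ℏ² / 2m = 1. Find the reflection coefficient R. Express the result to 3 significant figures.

R = 0.369

On each side the TISE gives plane waves with k = √(2m(E − V))/ℏ: k₁ = √(2·½·6.88) = 2.623, k₂ = √(2·½·0.41) = 0.6403.
Matching ψ and ψ′ at x = 0 gives r = (k₁ − k₂)/(k₁ + k₂), so R = r² = 0.3691 and T = 1 − R = 0.6309.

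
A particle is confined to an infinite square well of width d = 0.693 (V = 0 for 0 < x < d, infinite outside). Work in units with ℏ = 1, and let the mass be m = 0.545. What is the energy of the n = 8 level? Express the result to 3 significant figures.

The infinite-well eigenfunctions ψ_n = √(2/d) sin(nπx/d) vanish at both walls, giving E_n = n²π²ℏ²/(2md²).
E_8 = 8² × π² / (2 × 0.545 × 0.693²) = 1207.

E = 1210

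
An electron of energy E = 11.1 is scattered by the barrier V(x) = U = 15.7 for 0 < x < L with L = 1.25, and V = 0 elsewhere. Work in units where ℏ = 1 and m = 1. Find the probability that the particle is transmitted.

E < U: inside the barrier ψ ∝ e^{±κx} with κ = √(2m(U − E))/ℏ = 3.033.
κL = 3.791, sinh(κL) = 22.15.
Matching ψ, ψ′ at both faces gives T = [1 + U² sinh²(κL) / (4E(U − E))]⁻¹ = 1/593.0 = 0.00169.

T = 0.00169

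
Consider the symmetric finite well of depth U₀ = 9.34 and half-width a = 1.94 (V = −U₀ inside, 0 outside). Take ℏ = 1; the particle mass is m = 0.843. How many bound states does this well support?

The dimensionless depth is z₀ = a√(2mU₀)/ℏ = 1.94 × √(15.75) = 7.698.
The even/odd transcendental equations gain one root per π/2 in z₀, giving N = 1 + ⌊2z₀/π⌋ = 1 + ⌊4.901⌋ = 5.

N = 5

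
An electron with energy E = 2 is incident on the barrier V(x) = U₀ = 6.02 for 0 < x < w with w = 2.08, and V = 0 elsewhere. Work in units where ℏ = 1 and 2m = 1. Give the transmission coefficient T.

T = 0.000847

E < U₀: inside the barrier ψ ∝ e^{±κx} with κ = √(2m(U₀ − E))/ℏ = 2.005.
κw = 4.170, sinh(κw) = 32.36.
The exact tunnelling result is T⁻¹ = 1 + U₀² sinh²(κw) / [4E(U₀ − E)] = 1181, so T = 0.000847.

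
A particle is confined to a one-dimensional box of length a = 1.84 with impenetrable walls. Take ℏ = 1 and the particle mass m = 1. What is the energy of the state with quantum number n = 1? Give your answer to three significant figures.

Requiring ψ(0) = ψ(a) = 0 quantises k = nπ/a, hence E_n = ℏ²k²/2m = n²π²ℏ²/(2ma²).
E_1 = 1² × π² / (2 × 1 × 1.84²) = 1.458.

E = 1.46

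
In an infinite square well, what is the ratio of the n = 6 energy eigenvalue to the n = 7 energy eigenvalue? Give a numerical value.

Since E_n ∝ n², the ratio is (6/7)² = 0.734694.

0.734694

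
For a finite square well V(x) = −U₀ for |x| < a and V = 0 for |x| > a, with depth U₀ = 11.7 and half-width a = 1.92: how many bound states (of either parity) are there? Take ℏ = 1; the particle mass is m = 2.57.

Define the well-strength parameter z₀ = (a/ℏ)√(2mU₀) = 1.92 × √(2·2.57·11.7) = 14.89.
A new bound state (alternating even/odd) appears each time z₀ passes a multiple of π/2, so N = ⌊2z₀/π⌋ + 1 = ⌊9.479⌋ + 1 = 10.

N = 10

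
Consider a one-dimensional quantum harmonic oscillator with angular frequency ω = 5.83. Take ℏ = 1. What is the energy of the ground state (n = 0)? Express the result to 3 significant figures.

The oscillator eigenvalues are E_n = ℏω(n + ½), so E_0 = 5.83 × 0.5 = 2.915.

E = 2.92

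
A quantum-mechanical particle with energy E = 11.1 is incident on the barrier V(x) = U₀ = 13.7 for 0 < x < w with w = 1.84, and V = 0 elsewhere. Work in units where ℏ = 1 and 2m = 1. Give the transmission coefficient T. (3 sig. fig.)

T = 0.00651

E < U₀: inside the barrier ψ ∝ e^{±κx} with κ = √(2m(U₀ − E))/ℏ = 1.612.
κw = 2.967, sinh(κw) = 9.690.
The exact tunnelling result is T⁻¹ = 1 + U₀² sinh²(κw) / [4E(U₀ − E)] = 153.7, so T = 0.00651.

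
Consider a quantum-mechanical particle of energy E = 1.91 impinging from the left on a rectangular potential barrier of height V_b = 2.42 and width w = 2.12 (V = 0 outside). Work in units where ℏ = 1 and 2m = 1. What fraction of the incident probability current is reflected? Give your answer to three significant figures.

R = 0.875

Since E < V_b the interior solution is evanescent with decay constant κ = √(2m(V_b − E))/ℏ = 0.7141.
κw = 1.514, sinh(κw) = 2.162.
The exact tunnelling result is T⁻¹ = 1 + V_b² sinh²(κw) / [4E(V_b − E)] = 8.028, so T = 0.125.
R = 1 − T = 0.875.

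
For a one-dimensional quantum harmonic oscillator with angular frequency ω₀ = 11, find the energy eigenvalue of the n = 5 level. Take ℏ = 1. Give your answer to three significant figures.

E = 60.5

Using E_n = (n + ½)ℏω₀: E_5 = 5.5 × 11 = 60.50.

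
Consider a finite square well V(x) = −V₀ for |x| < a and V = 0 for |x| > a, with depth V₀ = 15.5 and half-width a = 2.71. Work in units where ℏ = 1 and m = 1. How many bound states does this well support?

The dimensionless depth is z₀ = a√(2mV₀)/ℏ = 2.71 × √(31.00) = 15.09.
The even/odd transcendental equations gain one root per π/2 in z₀, giving N = 1 + ⌊2z₀/π⌋ = 1 + ⌊9.606⌋ = 10.

N = 10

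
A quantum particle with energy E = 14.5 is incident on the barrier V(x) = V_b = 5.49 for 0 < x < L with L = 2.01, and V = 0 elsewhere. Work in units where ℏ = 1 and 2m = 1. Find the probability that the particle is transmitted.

T = 0.996

Above the barrier the interior wavenumber is k₂ = √(2m(E − V_b))/ℏ = 3.002, giving phase k₂L = 6.033.
Matching at both interfaces gives T⁻¹ = 1 + V_b² sin²(k₂L) / [4E(E − V_b)] = 1.004, hence T = 0.996.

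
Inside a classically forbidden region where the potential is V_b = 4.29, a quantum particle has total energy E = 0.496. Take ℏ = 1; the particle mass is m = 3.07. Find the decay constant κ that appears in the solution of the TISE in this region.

κ = 4.83

Since E < V_b the TISE in this region is ψ'' = κ²ψ with κ = √(2m(V_b − E))/ℏ.
κ = √(2 × 3.07 × 3.794) = 4.827.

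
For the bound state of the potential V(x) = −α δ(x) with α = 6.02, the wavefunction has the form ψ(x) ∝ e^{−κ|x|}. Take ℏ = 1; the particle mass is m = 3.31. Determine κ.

Integrating the TISE across x = 0 gives the cusp condition ψ'(0⁺) − ψ'(0⁻) = −(2mα/ℏ²)ψ(0).
With ψ ∝ e^{−κ|x|} this yields −2κ = −2mα/ℏ², so κ = mα/ℏ² = 19.93.

κ = 19.9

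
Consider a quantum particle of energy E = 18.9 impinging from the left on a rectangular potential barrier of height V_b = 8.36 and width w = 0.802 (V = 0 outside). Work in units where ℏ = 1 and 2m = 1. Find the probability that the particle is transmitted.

Above the barrier the interior wavenumber is k₂ = √(2m(E − V_b))/ℏ = 3.247, giving phase k₂w = 2.604.
Matching at both interfaces gives T⁻¹ = 1 + V_b² sin²(k₂w) / [4E(E − V_b)] = 1.023, hence T = 0.977.

T = 0.977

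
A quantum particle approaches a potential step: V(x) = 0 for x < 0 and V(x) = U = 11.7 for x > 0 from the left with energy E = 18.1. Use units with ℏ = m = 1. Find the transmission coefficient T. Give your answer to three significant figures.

On each side the TISE gives plane waves with k = √(2m(E − V))/ℏ: k₁ = √(2·1·18.1) = 6.017, k₂ = √(2·1·6.4) = 3.578.
Matching ψ and ψ′ at x = 0 gives r = (k₁ − k₂)/(k₁ + k₂), so R = r² = 0.06462 and T = 1 − R = 0.9354.

T = 0.935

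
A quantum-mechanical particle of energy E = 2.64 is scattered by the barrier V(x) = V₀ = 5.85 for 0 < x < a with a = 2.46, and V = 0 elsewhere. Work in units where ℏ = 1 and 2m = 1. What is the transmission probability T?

T = 0.000588

Since E < V₀ the interior solution is evanescent with decay constant κ = √(2m(V₀ − E))/ℏ = 1.792.
κa = 4.407, sinh(κa) = 41.02.
Matching ψ, ψ′ at both faces gives T = [1 + V₀² sinh²(κa) / (4E(V₀ − E))]⁻¹ = 1/1700 = 0.000588.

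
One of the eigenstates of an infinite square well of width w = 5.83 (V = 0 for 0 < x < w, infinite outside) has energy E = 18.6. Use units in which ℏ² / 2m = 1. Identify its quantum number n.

n = 8

From E_n = n²π²ℏ²/(2mw²) invert to n = √(2mw²E)/(πℏ).
n = (5.83/π) × √(2 × 0.5 × 18.6) = 8.003 → n = 8.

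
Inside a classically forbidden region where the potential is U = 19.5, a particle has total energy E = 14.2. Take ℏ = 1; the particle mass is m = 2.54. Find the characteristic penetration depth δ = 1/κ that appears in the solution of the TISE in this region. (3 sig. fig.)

δ = 0.193

Since E < U the TISE in this region is ψ'' = κ²ψ with κ = √(2m(U − E))/ℏ.
κ = √(2 × 2.54 × 5.3) = 5.189. The penetration depth is δ = 1/κ = 0.193.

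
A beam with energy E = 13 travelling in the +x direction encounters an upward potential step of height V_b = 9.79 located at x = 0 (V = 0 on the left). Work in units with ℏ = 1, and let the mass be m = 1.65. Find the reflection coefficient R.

The wavenumbers are k₁ = √(2mE)/ℏ = 6.550 on the left and k₂ = √(2m(E − V_b))/ℏ = 3.255 on the right.
Matching ψ and ψ′ at x = 0 gives r = (k₁ − k₂)/(k₁ + k₂), so R = r² = 0.1130 and T = 1 − R = 0.8870.

R = 0.113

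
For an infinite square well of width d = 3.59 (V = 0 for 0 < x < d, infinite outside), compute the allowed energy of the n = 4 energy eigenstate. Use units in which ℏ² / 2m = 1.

E = 12.3

The infinite-well eigenfunctions ψ_n = √(2/d) sin(nπx/d) vanish at both walls, giving E_n = n²π²ℏ²/(2md²).
E_4 = 4² × π² / (2 × 0.5 × 3.59²) = 12.25.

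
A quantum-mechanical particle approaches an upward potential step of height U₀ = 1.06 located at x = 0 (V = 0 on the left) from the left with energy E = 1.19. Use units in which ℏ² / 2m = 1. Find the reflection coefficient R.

R = 0.253

On each side the TISE gives plane waves with k = √(2m(E − V))/ℏ: k₁ = √(2·½·1.19) = 1.091, k₂ = √(2·½·0.13) = 0.3606.
Continuity of ψ and ψ′ at the step yields the reflection amplitude r = (k₁ − k₂)/(k₁ + k₂) = 0.5032; thus R = |r|² = 0.2532, T = 0.7468.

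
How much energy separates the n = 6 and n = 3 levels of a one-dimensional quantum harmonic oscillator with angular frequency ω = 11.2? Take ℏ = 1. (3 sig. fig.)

ΔE = 33.6

E_n = ℏω(n + ½), so ΔE = (6 − 3) ℏω = 3 × 11.2 = 33.60.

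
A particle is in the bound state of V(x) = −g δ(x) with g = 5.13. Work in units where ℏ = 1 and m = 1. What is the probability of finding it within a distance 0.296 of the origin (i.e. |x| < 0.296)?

The normalised bound state is ψ = √κ e^{−κ|x|} with κ = mg/ℏ² = 5.130.
P(|x| < d) = ∫_{−d}^{d} κ e^{−2κ|x|} dx = 1 − e^{−2κd} = 1 − e^{−3.037} = 0.9520.

P = 0.952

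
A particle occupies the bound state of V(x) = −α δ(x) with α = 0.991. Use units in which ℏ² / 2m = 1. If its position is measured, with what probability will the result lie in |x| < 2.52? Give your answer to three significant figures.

The normalised bound state is ψ = √κ e^{−κ|x|} with κ = mα/ℏ² = 0.4955.
P(|x| < d) = ∫_{−d}^{d} κ e^{−2κ|x|} dx = 1 − e^{−2κd} = 1 − e^{−2.497} = 0.9177.

P = 0.918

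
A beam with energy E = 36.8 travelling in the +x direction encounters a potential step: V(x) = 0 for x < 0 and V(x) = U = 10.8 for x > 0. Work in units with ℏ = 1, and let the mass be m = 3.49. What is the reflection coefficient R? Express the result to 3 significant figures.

R = 0.00751

The wavenumbers are k₁ = √(2mE)/ℏ = 16.03 on the left and k₂ = √(2m(E − U))/ℏ = 13.47 on the right.
Continuity of ψ and ψ′ at the step yields the reflection amplitude r = (k₁ − k₂)/(k₁ + k₂) = 0.08663; thus R = |r|² = 0.007505, T = 0.9925.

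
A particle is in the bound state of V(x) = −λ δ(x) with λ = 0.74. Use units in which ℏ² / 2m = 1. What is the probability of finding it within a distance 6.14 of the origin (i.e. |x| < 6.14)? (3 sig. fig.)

P = 0.989

The normalised bound state is ψ = √κ e^{−κ|x|} with κ = mλ/ℏ² = 0.3700.
P(|x| < d) = ∫_{−d}^{d} κ e^{−2κ|x|} dx = 1 − e^{−2κd} = 1 − e^{−4.544} = 0.9894.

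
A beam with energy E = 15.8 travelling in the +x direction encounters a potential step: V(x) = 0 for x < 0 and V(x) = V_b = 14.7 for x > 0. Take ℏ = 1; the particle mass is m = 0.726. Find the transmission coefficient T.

The wavenumbers are k₁ = √(2mE)/ℏ = 4.790 on the left and k₂ = √(2m(E − V_b))/ℏ = 1.264 on the right.
Continuity of ψ and ψ′ at the step yields the reflection amplitude r = (k₁ − k₂)/(k₁ + k₂) = 0.5825; thus R = |r|² = 0.3393, T = 0.6607.

T = 0.661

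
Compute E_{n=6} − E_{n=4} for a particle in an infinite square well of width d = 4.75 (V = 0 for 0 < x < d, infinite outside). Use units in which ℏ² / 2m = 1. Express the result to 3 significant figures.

ΔE = 8.75

E_n = n²π²ℏ²/(2md²), so ΔE = (6² − 4²) π²ℏ²/(2md²).
ΔE = 20 × π² / (2 × 0.5 × 4.75²) = 8.749.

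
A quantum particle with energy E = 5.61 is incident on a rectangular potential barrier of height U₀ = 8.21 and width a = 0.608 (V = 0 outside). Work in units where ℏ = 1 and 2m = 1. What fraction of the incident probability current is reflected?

E < U₀: inside the barrier ψ ∝ e^{±κx} with κ = √(2m(U₀ − E))/ℏ = 1.612.
κa = 0.9804, sinh(κa) = 1.145.
The exact tunnelling result is T⁻¹ = 1 + U₀² sinh²(κa) / [4E(U₀ − E)] = 2.515, so T = 0.398.
R = 1 − T = 0.602.

R = 0.602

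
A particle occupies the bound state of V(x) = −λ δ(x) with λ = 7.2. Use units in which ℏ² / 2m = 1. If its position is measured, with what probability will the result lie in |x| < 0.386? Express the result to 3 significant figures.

P = 0.938

The normalised bound state is ψ = √κ e^{−κ|x|} with κ = mλ/ℏ² = 3.600.
P(|x| < d) = ∫_{−d}^{d} κ e^{−2κ|x|} dx = 1 − e^{−2κd} = 1 − e^{−2.779} = 0.9379.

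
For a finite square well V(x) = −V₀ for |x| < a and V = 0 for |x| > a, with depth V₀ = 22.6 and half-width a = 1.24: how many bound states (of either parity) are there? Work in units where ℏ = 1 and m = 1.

N = 6

The dimensionless depth is z₀ = a√(2mV₀)/ℏ = 1.24 × √(45.20) = 8.337.
The even/odd transcendental equations gain one root per π/2 in z₀, giving N = 1 + ⌊2z₀/π⌋ = 1 + ⌊5.307⌋ = 6.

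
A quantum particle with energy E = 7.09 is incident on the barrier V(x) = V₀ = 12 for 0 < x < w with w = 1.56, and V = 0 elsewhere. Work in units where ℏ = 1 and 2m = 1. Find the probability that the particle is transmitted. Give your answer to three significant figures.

Since E < V₀ the interior solution is evanescent with decay constant κ = √(2m(V₀ − E))/ℏ = 2.216.
κw = 3.457, sinh(κw) = 15.84.
The exact tunnelling result is T⁻¹ = 1 + V₀² sinh²(κw) / [4E(V₀ − E)] = 260.5, so T = 0.00384.

T = 0.00384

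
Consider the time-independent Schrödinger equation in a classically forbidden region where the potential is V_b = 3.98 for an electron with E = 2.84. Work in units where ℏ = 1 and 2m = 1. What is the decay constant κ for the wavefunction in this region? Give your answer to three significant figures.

Since E < V_b the TISE in this region is ψ'' = κ²ψ with κ = √(2m(V_b − E))/ℏ.
κ = √(2 × 0.5 × 1.14) = 1.068.

κ = 1.07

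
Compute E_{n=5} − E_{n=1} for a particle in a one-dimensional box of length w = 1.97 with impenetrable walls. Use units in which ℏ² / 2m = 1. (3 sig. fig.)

ΔE = 61.0

E_n = n²π²ℏ²/(2mw²), so ΔE = (5² − 1²) π²ℏ²/(2mw²).
ΔE = 24 × π² / (2 × 0.5 × 1.97²) = 61.03.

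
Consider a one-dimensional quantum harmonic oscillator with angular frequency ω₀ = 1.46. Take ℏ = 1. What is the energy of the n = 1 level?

The oscillator eigenvalues are E_n = ℏω₀(n + ½), so E_1 = 1.46 × 1.5 = 2.190.

E = 2.19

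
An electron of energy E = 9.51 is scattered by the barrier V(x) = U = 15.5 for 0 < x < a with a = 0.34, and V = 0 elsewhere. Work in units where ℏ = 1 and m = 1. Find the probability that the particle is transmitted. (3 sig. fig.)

E < U: inside the barrier ψ ∝ e^{±κx} with κ = √(2m(U − E))/ℏ = 3.461.
κa = 1.177, sinh(κa) = 1.468.
The exact tunnelling result is T⁻¹ = 1 + U² sinh²(κa) / [4E(U − E)] = 3.272, so T = 0.306.

T = 0.306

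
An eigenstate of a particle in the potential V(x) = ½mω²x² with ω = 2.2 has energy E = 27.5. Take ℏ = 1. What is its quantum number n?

n = 12

E_n = ℏω(n + ½) ⇒ n = E/(ℏω) − ½ = 27.5/2.2 − 0.5 = 12.000 → n = 12.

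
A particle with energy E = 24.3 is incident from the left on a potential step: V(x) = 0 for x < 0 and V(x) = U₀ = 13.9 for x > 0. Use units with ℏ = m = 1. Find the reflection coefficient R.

On each side the TISE gives plane waves with k = √(2m(E − V))/ℏ: k₁ = √(2·1·24.3) = 6.971, k₂ = √(2·1·10.4) = 4.561.
Matching ψ and ψ′ at x = 0 gives r = (k₁ − k₂)/(k₁ + k₂), so R = r² = 0.04370 and T = 1 − R = 0.9563.

R = 0.0437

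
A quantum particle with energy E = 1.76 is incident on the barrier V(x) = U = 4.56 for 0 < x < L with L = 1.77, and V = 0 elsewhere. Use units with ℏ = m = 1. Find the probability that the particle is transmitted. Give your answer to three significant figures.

T = 0.000872

Since E < U the interior solution is evanescent with decay constant κ = √(2m(U − E))/ℏ = 2.366.
κL = 4.189, sinh(κL) = 32.96.
Matching ψ, ψ′ at both faces gives T = [1 + U² sinh²(κL) / (4E(U − E))]⁻¹ = 1/1147 = 0.000872.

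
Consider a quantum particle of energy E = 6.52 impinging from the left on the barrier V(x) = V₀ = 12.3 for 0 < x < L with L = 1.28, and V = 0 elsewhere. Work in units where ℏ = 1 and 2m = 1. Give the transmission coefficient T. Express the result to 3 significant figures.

Since E < V₀ the interior solution is evanescent with decay constant κ = √(2m(V₀ − E))/ℏ = 2.404.
κL = 3.077, sinh(κL) = 10.83.
Matching ψ, ψ′ at both faces gives T = [1 + V₀² sinh²(κL) / (4E(V₀ − E))]⁻¹ = 1/118.7 = 0.00843.

T = 0.00843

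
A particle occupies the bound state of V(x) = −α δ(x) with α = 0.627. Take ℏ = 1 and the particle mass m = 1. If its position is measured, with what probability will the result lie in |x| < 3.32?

P = 0.984

The normalised bound state is ψ = √κ e^{−κ|x|} with κ = mα/ℏ² = 0.6270.
P(|x| < d) = ∫_{−d}^{d} κ e^{−2κ|x|} dx = 1 − e^{−2κd} = 1 − e^{−4.163} = 0.9844.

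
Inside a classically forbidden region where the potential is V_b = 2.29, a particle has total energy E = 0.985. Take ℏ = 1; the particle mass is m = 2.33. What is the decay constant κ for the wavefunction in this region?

Since E < V_b the TISE in this region is ψ'' = κ²ψ with κ = √(2m(V_b − E))/ℏ.
κ = √(2 × 2.33 × 1.305) = 2.466.

κ = 2.47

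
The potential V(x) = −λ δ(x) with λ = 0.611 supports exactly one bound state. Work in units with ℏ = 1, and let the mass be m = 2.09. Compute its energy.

The bound state is ψ(x) = √κ e^{−κ|x|}. The derivative jump ψ'(0⁺) − ψ'(0⁻) = −(2mλ/ℏ²)ψ(0) fixes κ = mλ/ℏ² = 1.277.
Then E = −ℏ²κ²/(2m) = −mλ²/(2ℏ²) = -0.3901.

E = -0.390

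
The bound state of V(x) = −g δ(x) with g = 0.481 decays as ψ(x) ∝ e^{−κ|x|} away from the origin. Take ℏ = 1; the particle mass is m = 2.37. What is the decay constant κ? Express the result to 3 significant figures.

Integrating the TISE across x = 0 gives the cusp condition ψ'(0⁺) − ψ'(0⁻) = −(2mg/ℏ²)ψ(0).
With ψ ∝ e^{−κ|x|} this yields −2κ = −2mg/ℏ², so κ = mg/ℏ² = 1.140.

κ = 1.14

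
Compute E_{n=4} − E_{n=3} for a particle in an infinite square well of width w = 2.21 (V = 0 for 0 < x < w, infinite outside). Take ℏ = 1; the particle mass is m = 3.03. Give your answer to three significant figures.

E_n = n²π²ℏ²/(2mw²), so ΔE = (4² − 3²) π²ℏ²/(2mw²).
ΔE = 7 × π² / (2 × 3.03 × 2.21²) = 2.334.

ΔE = 2.33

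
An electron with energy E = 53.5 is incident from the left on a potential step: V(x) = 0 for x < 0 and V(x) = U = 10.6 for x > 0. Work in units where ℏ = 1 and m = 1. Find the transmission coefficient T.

The wavenumbers are k₁ = √(2mE)/ℏ = 10.34 on the left and k₂ = √(2m(E − U))/ℏ = 9.263 on the right.
Matching ψ and ψ′ at x = 0 gives r = (k₁ − k₂)/(k₁ + k₂), so R = r² = 0.003041 and T = 1 − R = 0.9970.

T = 0.997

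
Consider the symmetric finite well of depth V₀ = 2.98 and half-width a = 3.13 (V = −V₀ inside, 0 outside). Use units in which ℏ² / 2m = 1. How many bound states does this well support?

The dimensionless depth is z₀ = a√(2mV₀)/ℏ = 3.13 × √(2.980) = 5.403.
The even/odd transcendental equations gain one root per π/2 in z₀, giving N = 1 + ⌊2z₀/π⌋ = 1 + ⌊3.440⌋ = 4.

N = 4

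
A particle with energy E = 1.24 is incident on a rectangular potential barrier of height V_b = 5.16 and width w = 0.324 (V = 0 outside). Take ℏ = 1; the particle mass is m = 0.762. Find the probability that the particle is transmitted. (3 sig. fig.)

E < V_b: inside the barrier ψ ∝ e^{±κx} with κ = √(2m(V_b − E))/ℏ = 2.444.
κw = 0.7919, sinh(κw) = 0.8773.
The exact tunnelling result is T⁻¹ = 1 + V_b² sinh²(κw) / [4E(V_b − E)] = 2.054, so T = 0.487.

T = 0.487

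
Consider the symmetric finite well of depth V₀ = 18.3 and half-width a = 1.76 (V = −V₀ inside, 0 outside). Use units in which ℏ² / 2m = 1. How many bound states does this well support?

Define the well-strength parameter z₀ = (a/ℏ)√(2mV₀) = 1.76 × √(2·0.5·18.3) = 7.529.
The even/odd transcendental equations gain one root per π/2 in z₀, giving N = 1 + ⌊2z₀/π⌋ = 1 + ⌊4.793⌋ = 5.

N = 5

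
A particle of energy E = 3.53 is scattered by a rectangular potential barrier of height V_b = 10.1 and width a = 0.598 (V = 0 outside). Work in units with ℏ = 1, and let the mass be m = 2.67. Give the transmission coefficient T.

E < V_b: inside the barrier ψ ∝ e^{±κx} with κ = √(2m(V_b − E))/ℏ = 5.923.
κa = 3.542, sinh(κa) = 17.25.
Matching ψ, ψ′ at both faces gives T = [1 + V_b² sinh²(κa) / (4E(V_b − E))]⁻¹ = 1/328.4 = 0.00305.

T = 0.00305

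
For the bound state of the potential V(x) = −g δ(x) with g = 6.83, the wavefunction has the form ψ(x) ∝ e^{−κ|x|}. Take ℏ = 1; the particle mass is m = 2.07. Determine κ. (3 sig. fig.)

Integrate −(ℏ²/2m)ψ'' − gδ(x)ψ = Eψ from −ε to +ε: the ψ'' term gives ψ'(0⁺) − ψ'(0⁻) and the δ term gives −(2mg/ℏ²)ψ(0).
With ψ ∝ e^{−κ|x|} this yields −2κ = −2mg/ℏ², so κ = mg/ℏ² = 14.14.

κ = 14.1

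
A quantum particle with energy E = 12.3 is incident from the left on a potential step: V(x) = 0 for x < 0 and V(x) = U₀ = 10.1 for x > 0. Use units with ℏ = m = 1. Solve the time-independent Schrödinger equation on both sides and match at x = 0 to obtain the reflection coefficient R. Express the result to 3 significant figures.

R = 0.164

The wavenumbers are k₁ = √(2mE)/ℏ = 4.960 on the left and k₂ = √(2m(E − U₀))/ℏ = 2.098 on the right.
Continuity of ψ and ψ′ at the step yields the reflection amplitude r = (k₁ − k₂)/(k₁ + k₂) = 0.4056; thus R = |r|² = 0.1645, T = 0.8355.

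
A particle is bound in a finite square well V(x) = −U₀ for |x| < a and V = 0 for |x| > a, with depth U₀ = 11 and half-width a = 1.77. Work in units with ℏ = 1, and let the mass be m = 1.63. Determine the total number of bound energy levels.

The dimensionless depth is z₀ = a√(2mU₀)/ℏ = 1.77 × √(35.86) = 10.60.
The even/odd transcendental equations gain one root per π/2 in z₀, giving N = 1 + ⌊2z₀/π⌋ = 1 + ⌊6.748⌋ = 7.

N = 7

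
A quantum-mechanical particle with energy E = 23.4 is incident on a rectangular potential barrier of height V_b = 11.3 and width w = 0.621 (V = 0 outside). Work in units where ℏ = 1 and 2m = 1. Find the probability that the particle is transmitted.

T = 0.928

Above the barrier the interior wavenumber is k₂ = √(2m(E − V_b))/ℏ = 3.479, giving phase k₂w = 2.160.
Matching at both interfaces gives T⁻¹ = 1 + V_b² sin²(k₂w) / [4E(E − V_b)] = 1.078, hence T = 0.928.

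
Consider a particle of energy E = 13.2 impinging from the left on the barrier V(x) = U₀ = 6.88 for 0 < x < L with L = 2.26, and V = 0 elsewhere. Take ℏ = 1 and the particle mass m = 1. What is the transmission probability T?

Above the barrier the interior wavenumber is k₂ = √(2m(E − U₀))/ℏ = 3.555, giving phase k₂L = 8.035.
Matching at both interfaces gives T⁻¹ = 1 + U₀² sin²(k₂L) / [4E(E − U₀)] = 1.137, hence T = 0.879.

T = 0.879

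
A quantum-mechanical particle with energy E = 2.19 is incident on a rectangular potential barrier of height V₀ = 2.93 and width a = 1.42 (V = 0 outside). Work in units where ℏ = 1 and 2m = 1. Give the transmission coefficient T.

E < V₀: inside the barrier ψ ∝ e^{±κx} with κ = √(2m(V₀ − E))/ℏ = 0.8602.
κa = 1.222, sinh(κa) = 1.549.
Matching ψ, ψ′ at both faces gives T = [1 + V₀² sinh²(κa) / (4E(V₀ − E))]⁻¹ = 1/4.177 = 0.239.

T = 0.239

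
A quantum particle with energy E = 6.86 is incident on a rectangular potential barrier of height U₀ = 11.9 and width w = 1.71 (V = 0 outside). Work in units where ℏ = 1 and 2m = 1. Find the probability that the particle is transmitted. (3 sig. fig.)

Since E < U₀ the interior solution is evanescent with decay constant κ = √(2m(U₀ − E))/ℏ = 2.245.
κw = 3.839, sinh(κw) = 23.23.
The exact tunnelling result is T⁻¹ = 1 + U₀² sinh²(κw) / [4E(U₀ − E)] = 553.4, so T = 0.00181.

T = 0.00181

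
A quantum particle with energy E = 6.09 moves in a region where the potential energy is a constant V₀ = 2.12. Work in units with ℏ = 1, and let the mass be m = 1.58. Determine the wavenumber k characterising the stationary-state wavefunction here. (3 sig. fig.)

k = 3.54

With E > V₀ the solution is oscillatory, ψ ∝ e^{±ikx} with k = √(2m(E − V₀))/ℏ.
k = √(2 × 1.58 × 3.97) = 3.542.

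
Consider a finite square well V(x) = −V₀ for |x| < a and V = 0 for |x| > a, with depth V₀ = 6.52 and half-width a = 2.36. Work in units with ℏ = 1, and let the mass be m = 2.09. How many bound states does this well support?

N = 8

Define the well-strength parameter z₀ = (a/ℏ)√(2mV₀) = 2.36 × √(2·2.09·6.52) = 12.32.
The even/odd transcendental equations gain one root per π/2 in z₀, giving N = 1 + ⌊2z₀/π⌋ = 1 + ⌊7.843⌋ = 8.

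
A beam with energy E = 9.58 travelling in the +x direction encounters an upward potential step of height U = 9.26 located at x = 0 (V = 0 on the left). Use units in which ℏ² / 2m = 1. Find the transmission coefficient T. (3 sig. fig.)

The wavenumbers are k₁ = √(2mE)/ℏ = 3.095 on the left and k₂ = √(2m(E − U))/ℏ = 0.5657 on the right.
Continuity of ψ and ψ′ at the step yields the reflection amplitude r = (k₁ − k₂)/(k₁ + k₂) = 0.6910; thus R = |r|² = 0.4774, T = 0.5226.

T = 0.523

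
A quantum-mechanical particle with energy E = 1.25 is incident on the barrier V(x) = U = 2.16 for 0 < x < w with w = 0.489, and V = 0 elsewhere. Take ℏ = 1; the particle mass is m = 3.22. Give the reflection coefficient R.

R = 0.692

Since E < U the interior solution is evanescent with decay constant κ = √(2m(U − E))/ℏ = 2.421.
κw = 1.184, sinh(κw) = 1.480.
The exact tunnelling result is T⁻¹ = 1 + U² sinh²(κw) / [4E(U − E)] = 3.247, so T = 0.308.
R = 1 − T = 0.692.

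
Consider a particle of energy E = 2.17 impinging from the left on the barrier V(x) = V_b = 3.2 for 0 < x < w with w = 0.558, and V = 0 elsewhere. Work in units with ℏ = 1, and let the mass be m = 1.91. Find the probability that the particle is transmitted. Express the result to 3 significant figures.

T = 0.325

E < V_b: inside the barrier ψ ∝ e^{±κx} with κ = √(2m(V_b − E))/ℏ = 1.984.
κw = 1.107, sinh(κw) = 1.347.
The exact tunnelling result is T⁻¹ = 1 + V_b² sinh²(κw) / [4E(V_b − E)] = 3.078, so T = 0.325.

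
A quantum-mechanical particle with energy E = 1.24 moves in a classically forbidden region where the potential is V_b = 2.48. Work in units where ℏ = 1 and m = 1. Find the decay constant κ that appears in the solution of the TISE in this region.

Since E < V_b the TISE in this region is ψ'' = κ²ψ with κ = √(2m(V_b − E))/ℏ.
κ = √(2 × 1 × 1.24) = 1.575.

κ = 1.57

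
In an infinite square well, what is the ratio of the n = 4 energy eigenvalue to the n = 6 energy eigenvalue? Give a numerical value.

E_n = n²π²ℏ²/(2mL²) so the ratio is n₂²/n₁² = 16/36 = 0.444444.

0.444444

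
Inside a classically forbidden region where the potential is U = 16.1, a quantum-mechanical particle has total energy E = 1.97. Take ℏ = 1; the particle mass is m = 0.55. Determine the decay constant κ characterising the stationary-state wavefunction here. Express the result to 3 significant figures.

κ = 3.94

Since E < U the TISE in this region is ψ'' = κ²ψ with κ = √(2m(U − E))/ℏ.
κ = √(2 × 0.55 × 14.13) = 3.942.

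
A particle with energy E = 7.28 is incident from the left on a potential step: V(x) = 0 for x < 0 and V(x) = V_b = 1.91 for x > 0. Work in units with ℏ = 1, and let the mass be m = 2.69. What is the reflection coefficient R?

R = 0.00577

The wavenumbers are k₁ = √(2mE)/ℏ = 6.258 on the left and k₂ = √(2m(E − V_b))/ℏ = 5.375 on the right.
Matching ψ and ψ′ at x = 0 gives r = (k₁ − k₂)/(k₁ + k₂), so R = r² = 0.005765 and T = 1 − R = 0.9942.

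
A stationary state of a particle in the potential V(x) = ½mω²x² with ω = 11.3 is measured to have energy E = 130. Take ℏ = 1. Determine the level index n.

Invert E_n = (n + ½)ℏω: n = E/ℏω − ½ = 11.004, so n = 11.

n = 11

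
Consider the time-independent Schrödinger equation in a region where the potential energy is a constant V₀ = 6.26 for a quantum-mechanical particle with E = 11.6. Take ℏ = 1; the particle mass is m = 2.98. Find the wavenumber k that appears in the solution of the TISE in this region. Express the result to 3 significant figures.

With E > V₀ the solution is oscillatory, ψ ∝ e^{±ikx} with k = √(2m(E − V₀))/ℏ.
k = √(2 × 2.98 × 5.34) = 5.641.

k = 5.64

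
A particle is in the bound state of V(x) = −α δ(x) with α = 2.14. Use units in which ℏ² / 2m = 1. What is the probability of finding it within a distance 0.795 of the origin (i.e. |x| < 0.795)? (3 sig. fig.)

P = 0.818

The normalised bound state is ψ = √κ e^{−κ|x|} with κ = mα/ℏ² = 1.070.
P(|x| < d) = ∫_{−d}^{d} κ e^{−2κ|x|} dx = 1 − e^{−2κd} = 1 − e^{−1.701} = 0.8176.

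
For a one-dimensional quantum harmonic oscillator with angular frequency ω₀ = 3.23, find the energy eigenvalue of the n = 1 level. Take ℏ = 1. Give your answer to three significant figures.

E = 4.85

Using E_n = (n + ½)ℏω₀: E_1 = 1.5 × 3.23 = 4.845.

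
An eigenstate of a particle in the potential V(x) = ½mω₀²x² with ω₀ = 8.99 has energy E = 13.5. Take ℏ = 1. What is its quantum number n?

n = 1

Invert E_n = (n + ½)ℏω₀: n = E/ℏω₀ − ½ = 1.002, so n = 1.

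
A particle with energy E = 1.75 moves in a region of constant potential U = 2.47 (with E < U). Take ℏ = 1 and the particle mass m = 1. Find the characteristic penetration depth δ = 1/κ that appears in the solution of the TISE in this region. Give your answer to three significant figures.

Since E < U the TISE in this region is ψ'' = κ²ψ with κ = √(2m(U − E))/ℏ.
κ = √(2 × 1 × 0.72) = 1.200. The penetration depth is δ = 1/κ = 0.833.

δ = 0.833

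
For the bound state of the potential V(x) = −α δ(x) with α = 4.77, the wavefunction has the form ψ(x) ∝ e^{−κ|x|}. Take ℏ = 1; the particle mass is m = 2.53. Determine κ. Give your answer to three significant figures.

Integrate −(ℏ²/2m)ψ'' − αδ(x)ψ = Eψ from −ε to +ε: the ψ'' term gives ψ'(0⁺) − ψ'(0⁻) and the δ term gives −(2mα/ℏ²)ψ(0).
With ψ ∝ e^{−κ|x|} this yields −2κ = −2mα/ℏ², so κ = mα/ℏ² = 12.07.

κ = 12.1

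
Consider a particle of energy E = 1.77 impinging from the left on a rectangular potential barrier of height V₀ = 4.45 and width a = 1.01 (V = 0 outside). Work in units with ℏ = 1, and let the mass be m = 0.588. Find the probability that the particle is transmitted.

Since E < V₀ the interior solution is evanescent with decay constant κ = √(2m(V₀ − E))/ℏ = 1.775.
κa = 1.793, sinh(κa) = 2.921.
Matching ψ, ψ′ at both faces gives T = [1 + V₀² sinh²(κa) / (4E(V₀ − E))]⁻¹ = 1/9.902 = 0.101.

T = 0.101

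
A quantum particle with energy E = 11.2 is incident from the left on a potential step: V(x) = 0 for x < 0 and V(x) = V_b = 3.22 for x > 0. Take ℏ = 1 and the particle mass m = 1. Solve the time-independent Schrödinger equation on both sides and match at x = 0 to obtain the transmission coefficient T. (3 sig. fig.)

T = 0.993

The wavenumbers are k₁ = √(2mE)/ℏ = 4.733 on the left and k₂ = √(2m(E − V_b))/ℏ = 3.995 on the right.
Matching ψ and ψ′ at x = 0 gives r = (k₁ − k₂)/(k₁ + k₂), so R = r² = 0.007147 and T = 1 − R = 0.9929.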